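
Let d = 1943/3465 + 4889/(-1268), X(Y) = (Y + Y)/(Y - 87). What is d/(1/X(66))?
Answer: 14476661/698985 ≈ 20.711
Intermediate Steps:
X(Y) = 2*Y/(-87 + Y) (X(Y) = (2*Y)/(-87 + Y) = 2*Y/(-87 + Y))
d = -14476661/4393620 (d = 1943*(1/3465) + 4889*(-1/1268) = 1943/3465 - 4889/1268 = -14476661/4393620 ≈ -3.2949)
d/(1/X(66)) = -14476661*2*66/(-87 + 66)/4393620 = -14476661*2*66/(-21)/4393620 = -14476661*2*66*(-1/21)/4393620 = -14476661/(4393620*(1/(-44/7))) = -14476661/(4393620*(-7/44)) = -14476661/4393620*(-44/7) = 14476661/698985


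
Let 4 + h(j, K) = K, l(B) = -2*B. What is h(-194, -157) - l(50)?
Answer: -61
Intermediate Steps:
h(j, K) = -4 + K
h(-194, -157) - l(50) = (-4 - 157) - (-2)*50 = -161 - 1*(-100) = -161 + 100 = -61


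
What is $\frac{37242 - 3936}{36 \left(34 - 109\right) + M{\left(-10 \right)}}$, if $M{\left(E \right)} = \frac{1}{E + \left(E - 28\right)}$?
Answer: $- \frac{1598688}{129601} \approx -12.335$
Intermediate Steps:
$M{\left(E \right)} = \frac{1}{-28 + 2 E}$ ($M{\left(E \right)} = \frac{1}{E + \left(E - 28\right)} = \frac{1}{E + \left(-28 + E\right)} = \frac{1}{-28 + 2 E}$)
$\frac{37242 - 3936}{36 \left(34 - 109\right) + M{\left(-10 \right)}} = \frac{37242 - 3936}{36 \left(34 - 109\right) + \frac{1}{2 \left(-14 - 10\right)}} = \frac{33306}{36 \left(-75\right) + \frac{1}{2 \left(-24\right)}} = \frac{33306}{-2700 + \frac{1}{2} \left(- \frac{1}{24}\right)} = \frac{33306}{-2700 - \frac{1}{48}} = \frac{33306}{- \frac{129601}{48}} = 33306 \left(- \frac{48}{129601}\right) = - \frac{1598688}{129601}$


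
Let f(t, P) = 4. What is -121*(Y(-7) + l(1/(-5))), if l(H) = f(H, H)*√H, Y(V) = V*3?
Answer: 2541 - 484*I*√5/5 ≈ 2541.0 - 216.45*I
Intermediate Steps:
Y(V) = 3*V
l(H) = 4*√H
-121*(Y(-7) + l(1/(-5))) = -121*(3*(-7) + 4*√(1/(-5))) = -121*(-21 + 4*√(-⅕)) = -121*(-21 + 4*(I*√5/5)) = -121*(-21 + 4*I*√5/5) = 2541 - 484*I*√5/5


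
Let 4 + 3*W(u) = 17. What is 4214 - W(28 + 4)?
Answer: 12629/3 ≈ 4209.7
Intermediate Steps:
W(u) = 13/3 (W(u) = -4/3 + (⅓)*17 = -4/3 + 17/3 = 13/3)
4214 - W(28 + 4) = 4214 - 1*13/3 = 4214 - 13/3 = 12629/3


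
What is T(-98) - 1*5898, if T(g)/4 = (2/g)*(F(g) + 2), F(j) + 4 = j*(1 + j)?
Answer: -327018/49 ≈ -6673.8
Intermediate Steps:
F(j) = -4 + j*(1 + j)
T(g) = 8*(-2 + g + g²)/g (T(g) = 4*((2/g)*((-4 + g + g²) + 2)) = 4*((2/g)*(-2 + g + g²)) = 4*(2*(-2 + g + g²)/g) = 8*(-2 + g + g²)/g)
T(-98) - 1*5898 = (8 - 16/(-98) + 8*(-98)) - 1*5898 = (8 - 16*(-1/98) - 784) - 5898 = (8 + 8/49 - 784) - 5898 = -38016/49 - 5898 = -327018/49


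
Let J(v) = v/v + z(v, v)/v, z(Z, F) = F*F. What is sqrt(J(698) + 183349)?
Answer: 4*sqrt(11503) ≈ 429.01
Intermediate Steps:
z(Z, F) = F**2
J(v) = 1 + v (J(v) = v/v + v**2/v = 1 + v)
sqrt(J(698) + 183349) = sqrt((1 + 698) + 183349) = sqrt(699 + 183349) = sqrt(184048) = 4*sqrt(11503)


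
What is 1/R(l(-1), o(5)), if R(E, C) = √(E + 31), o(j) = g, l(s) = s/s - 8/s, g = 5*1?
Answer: √10/20 ≈ 0.15811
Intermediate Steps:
g = 5
l(s) = 1 - 8/s
o(j) = 5
R(E, C) = √(31 + E)
1/R(l(-1), o(5)) = 1/(√(31 + (-8 - 1)/(-1))) = 1/(√(31 - 1*(-9))) = 1/(√(31 + 9)) = 1/(√40) = 1/(2*√10) = √10/20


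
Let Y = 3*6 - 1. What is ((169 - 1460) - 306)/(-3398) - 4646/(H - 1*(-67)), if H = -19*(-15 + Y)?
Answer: -15740795/98542 ≈ -159.74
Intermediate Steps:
Y = 17 (Y = 18 - 1 = 17)
H = -38 (H = -19*(-15 + 17) = -19*2 = -38)
((169 - 1460) - 306)/(-3398) - 4646/(H - 1*(-67)) = ((169 - 1460) - 306)/(-3398) - 4646/(-38 - 1*(-67)) = (-1291 - 306)*(-1/3398) - 4646/(-38 + 67) = -1597*(-1/3398) - 4646/29 = 1597/3398 - 4646*1/29 = 1597/3398 - 4646/29 = -15740795/98542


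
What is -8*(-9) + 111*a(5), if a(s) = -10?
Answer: -1038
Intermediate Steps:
-8*(-9) + 111*a(5) = -8*(-9) + 111*(-10) = 72 - 1110 = -1038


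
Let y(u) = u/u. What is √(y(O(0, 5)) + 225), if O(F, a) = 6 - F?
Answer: √226 ≈ 15.033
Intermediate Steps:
y(u) = 1
√(y(O(0, 5)) + 225) = √(1 + 225) = √226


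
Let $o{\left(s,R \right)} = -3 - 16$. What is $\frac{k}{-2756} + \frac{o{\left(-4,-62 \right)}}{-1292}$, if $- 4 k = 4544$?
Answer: $\frac{20001}{46852} \approx 0.4269$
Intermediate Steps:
$k = -1136$ ($k = \left(- \frac{1}{4}\right) 4544 = -1136$)
$o{\left(s,R \right)} = -19$ ($o{\left(s,R \right)} = -3 - 16 = -19$)
$\frac{k}{-2756} + \frac{o{\left(-4,-62 \right)}}{-1292} = - \frac{1136}{-2756} - \frac{19}{-1292} = \left(-1136\right) \left(- \frac{1}{2756}\right) - - \frac{1}{68} = \frac{284}{689} + \frac{1}{68} = \frac{20001}{46852}$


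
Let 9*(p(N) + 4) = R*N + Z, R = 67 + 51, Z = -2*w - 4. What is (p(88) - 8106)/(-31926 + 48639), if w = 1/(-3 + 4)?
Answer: -62612/150417 ≈ -0.41626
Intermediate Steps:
w = 1 (w = 1/1 = 1)
Z = -6 (Z = -2*1 - 4 = -2 - 4 = -6)
R = 118
p(N) = -14/3 + 118*N/9 (p(N) = -4 + (118*N - 6)/9 = -4 + (-6 + 118*N)/9 = -4 + (-2/3 + 118*N/9) = -14/3 + 118*N/9)
(p(88) - 8106)/(-31926 + 48639) = ((-14/3 + (118/9)*88) - 8106)/(-31926 + 48639) = ((-14/3 + 10384/9) - 8106)/16713 = (10342/9 - 8106)*(1/16713) = -62612/9*1/16713 = -62612/150417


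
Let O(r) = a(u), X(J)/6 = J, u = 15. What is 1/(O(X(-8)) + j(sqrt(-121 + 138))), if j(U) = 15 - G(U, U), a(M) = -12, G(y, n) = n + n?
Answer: -3/59 - 2*sqrt(17)/59 ≈ -0.19061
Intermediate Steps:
G(y, n) = 2*n
X(J) = 6*J
O(r) = -12
j(U) = 15 - 2*U
1/(O(X(-8)) + j(sqrt(-121 + 138))) = 1/(-12 + (15 - 2*sqrt(-121 + 138))) = 1/(-12 + (15 - 2*sqrt(17))) = 1/(3 - 2*sqrt(17))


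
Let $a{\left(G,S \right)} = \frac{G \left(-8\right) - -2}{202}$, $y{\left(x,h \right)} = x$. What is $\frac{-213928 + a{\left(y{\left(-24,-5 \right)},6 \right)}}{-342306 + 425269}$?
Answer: $- \frac{21606631}{8379263} \approx -2.5786$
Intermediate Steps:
$a{\left(G,S \right)} = \frac{1}{101} - \frac{4 G}{101}$ ($a{\left(G,S \right)} = \left(- 8 G + 2\right) \frac{1}{202} = \left(2 - 8 G\right) \frac{1}{202} = \frac{1}{101} - \frac{4 G}{101}$)
$\frac{-213928 + a{\left(y{\left(-24,-5 \right)},6 \right)}}{-342306 + 425269} = \frac{-213928 + \left(\frac{1}{101} - - \frac{96}{101}\right)}{-342306 + 425269} = \frac{-213928 + \left(\frac{1}{101} + \frac{96}{101}\right)}{82963} = \left(-213928 + \frac{97}{101}\right) \frac{1}{82963} = \left(- \frac{21606631}{101}\right) \frac{1}{82963} = - \frac{21606631}{8379263}$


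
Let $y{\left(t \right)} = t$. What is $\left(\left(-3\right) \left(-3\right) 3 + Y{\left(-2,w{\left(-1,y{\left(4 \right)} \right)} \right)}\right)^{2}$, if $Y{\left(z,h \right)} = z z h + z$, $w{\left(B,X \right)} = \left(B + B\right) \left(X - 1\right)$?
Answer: $1$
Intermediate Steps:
$w{\left(B,X \right)} = 2 B \left(-1 + X\right)$
$Y{\left(z,h \right)} = z + h z^{2}$ ($Y{\left(z,h \right)} = z^{2} h + z = h z^{2} + z = z + h z^{2}$)
$\left(\left(-3\right) \left(-3\right) 3 + Y{\left(-2,w{\left(-1,y{\left(4 \right)} \right)} \right)}\right)^{2} = \left(\left(-3\right) \left(-3\right) 3 - 2 \left(1 + 2 \left(-1\right) \left(-1 + 4\right) \left(-2\right)\right)\right)^{2} = \left(9 \cdot 3 - 2 \left(1 + 2 \left(-1\right) 3 \left(-2\right)\right)\right)^{2} = \left(27 - 2 \left(1 - -12\right)\right)^{2} = \left(27 - 2 \left(1 + 12\right)\right)^{2} = \left(27 - 26\right)^{2} = 1^{2} = 1$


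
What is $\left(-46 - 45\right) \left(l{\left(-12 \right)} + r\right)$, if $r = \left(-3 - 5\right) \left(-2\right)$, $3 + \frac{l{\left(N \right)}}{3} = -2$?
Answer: $-91$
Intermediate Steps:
$l{\left(N \right)} = -15$ ($l{\left(N \right)} = -9 + 3 \left(-2\right) = -9 - 6 = -15$)
$r = 16$ ($r = \left(-8\right) \left(-2\right) = 16$)
$\left(-46 - 45\right) \left(l{\left(-12 \right)} + r\right) = \left(-46 - 45\right) \left(-15 + 16\right) = \left(-91\right) 1 = -91$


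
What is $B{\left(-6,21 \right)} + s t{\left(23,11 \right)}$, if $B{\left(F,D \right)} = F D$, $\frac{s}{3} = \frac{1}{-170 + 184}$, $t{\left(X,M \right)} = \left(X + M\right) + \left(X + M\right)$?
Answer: $- \frac{780}{7} \approx -111.43$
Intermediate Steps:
$t{\left(X,M \right)} = 2 M + 2 X$ ($t{\left(X,M \right)} = \left(M + X\right) + \left(M + X\right) = 2 M + 2 X$)
$s = \frac{3}{14}$ ($s = \frac{3}{-170 + 184} = \frac{3}{14} \approx 0.21429$)
$B{\left(F,D \right)} = D F$
$B{\left(-6,21 \right)} + s t{\left(23,11 \right)} = 21 \left(-6\right) + \frac{3 \left(2 \cdot 11 + 2 \cdot 23\right)}{14} = -126 + \frac{3 \left(22 + 46\right)}{14} = -126 + \frac{3}{14} \cdot 68 = -126 + \frac{102}{7} = - \frac{780}{7}$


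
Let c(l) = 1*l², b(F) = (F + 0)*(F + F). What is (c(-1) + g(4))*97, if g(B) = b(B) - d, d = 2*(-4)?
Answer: 3977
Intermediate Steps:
d = -8
b(F) = 2*F² (b(F) = F*(2*F) = 2*F²)
c(l) = l²
g(B) = 8 + 2*B² (g(B) = 2*B² - 1*(-8) = 2*B² + 8 = 8 + 2*B²)
(c(-1) + g(4))*97 = ((-1)² + (8 + 2*4²))*97 = (1 + (8 + 2*16))*97 = (1 + (8 + 32))*97 = (1 + 40)*97 = 41*97 = 3977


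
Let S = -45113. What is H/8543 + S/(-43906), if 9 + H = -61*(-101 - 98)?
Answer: 917980139/375088958 ≈ 2.4474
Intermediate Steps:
H = 12130 (H = -9 - 61*(-101 - 98) = -9 - 61*(-199) = -9 + 12139 = 12130)
H/8543 + S/(-43906) = 12130/8543 - 45113/(-43906) = 12130*(1/8543) - 45113*(-1/43906) = 12130/8543 + 45113/43906 = 917980139/375088958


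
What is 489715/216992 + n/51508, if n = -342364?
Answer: -12266502217/2794205984 ≈ -4.3900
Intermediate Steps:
489715/216992 + n/51508 = 489715/216992 - 342364/51508 = 489715*(1/216992) - 342364*1/51508 = 489715/216992 - 85591/12877 = -12266502217/2794205984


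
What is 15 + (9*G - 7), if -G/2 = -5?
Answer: 98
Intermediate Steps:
G = 10 (G = -2*(-5) = 10)
15 + (9*G - 7) = 15 + (9*10 - 7) = 15 + (90 - 7) = 15 + 83 = 98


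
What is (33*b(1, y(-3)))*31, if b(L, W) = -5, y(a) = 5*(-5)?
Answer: -5115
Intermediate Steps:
y(a) = -25
(33*b(1, y(-3)))*31 = (33*(-5))*31 = -165*31 = -5115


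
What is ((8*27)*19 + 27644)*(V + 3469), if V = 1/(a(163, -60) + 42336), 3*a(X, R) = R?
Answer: 1165105605085/10579 ≈ 1.1013e+8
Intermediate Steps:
a(X, R) = R/3
V = 1/42316 (V = 1/((1/3)*(-60) + 42336) = 1/(-20 + 42336) = 1/42316 ≈ 2.3632e-5)
((8*27)*19 + 27644)*(V + 3469) = ((8*27)*19 + 27644)*(1/42316 + 3469) = (216*19 + 27644)*(146794205/42316) = (4104 + 27644)*(146794205/42316) = 31748*(146794205/42316) = 1165105605085/10579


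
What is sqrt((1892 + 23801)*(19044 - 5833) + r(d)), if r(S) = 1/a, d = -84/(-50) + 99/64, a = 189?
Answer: 2*sqrt(336799638777)/63 ≈ 18424.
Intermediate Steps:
d = 5163/1600 (d = -84*(-1/50) + 99*(1/64) = 42/25 + 99/64 = 5163/1600 ≈ 3.2269)
r(S) = 1/189
sqrt((1892 + 23801)*(19044 - 5833) + r(d)) = sqrt((1892 + 23801)*(19044 - 5833) + 1/189) = sqrt(25693*13211 + 1/189) = sqrt(339430223 + 1/189) = sqrt(64152312148/189) = 2*sqrt(336799638777)/63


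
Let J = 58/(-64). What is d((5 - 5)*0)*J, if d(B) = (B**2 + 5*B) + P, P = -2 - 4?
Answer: 87/16 ≈ 5.4375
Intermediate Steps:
P = -6
d(B) = -6 + B**2 + 5*B (d(B) = (B**2 + 5*B) - 6 = -6 + B**2 + 5*B)
J = -29/32 (J = 58*(-1/64) = -29/32 ≈ -0.90625)
d((5 - 5)*0)*J = (-6 + ((5 - 5)*0)**2 + 5*((5 - 5)*0))*(-29/32) = (-6 + (0*0)**2 + 5*(0*0))*(-29/32) = (-6 + 0**2 + 5*0)*(-29/32) = (-6 + 0 + 0)*(-29/32) = -6*(-29/32) = 87/16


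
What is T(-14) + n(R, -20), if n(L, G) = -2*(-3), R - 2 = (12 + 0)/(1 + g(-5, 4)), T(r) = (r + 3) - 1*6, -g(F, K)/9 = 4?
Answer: -11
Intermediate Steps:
g(F, K) = -36 (g(F, K) = -9*4 = -36)
T(r) = -3 + r (T(r) = (3 + r) - 6 = -3 + r)
R = 58/35 (R = 2 + (12 + 0)/(1 - 36) = 2 + 12/(-35) = 2 + 12*(-1/35) = 2 - 12/35 = 58/35 ≈ 1.6571)
n(L, G) = 6
T(-14) + n(R, -20) = (-3 - 14) + 6 = -17 + 6 = -11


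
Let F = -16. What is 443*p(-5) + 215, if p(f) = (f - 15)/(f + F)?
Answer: 13375/21 ≈ 636.90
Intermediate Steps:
p(f) = (-15 + f)/(-16 + f) (p(f) = (f - 15)/(f - 16) = (-15 + f)/(-16 + f))
443*p(-5) + 215 = 443*((-15 - 5)/(-16 - 5)) + 215 = 443*(-20/(-21)) + 215 = 443*(-1/21*(-20)) + 215 = 443*(20/21) + 215 = 8860/21 + 215 = 13375/21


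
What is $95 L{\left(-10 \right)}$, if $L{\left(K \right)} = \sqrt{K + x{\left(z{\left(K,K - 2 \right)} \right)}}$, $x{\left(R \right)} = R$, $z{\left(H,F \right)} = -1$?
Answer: $95 i \sqrt{11} \approx 315.08 i$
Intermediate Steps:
$L{\left(K \right)} = \sqrt{-1 + K}$ ($L{\left(K \right)} = \sqrt{K - 1} = \sqrt{-1 + K}$)
$95 L{\left(-10 \right)} = 95 \sqrt{-1 - 10} = 95 \sqrt{-11} = 95 i \sqrt{11}$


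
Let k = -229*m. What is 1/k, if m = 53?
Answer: -1/12137 ≈ -8.2393e-5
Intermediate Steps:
k = -12137 (k = -229*53 = -12137)
1/k = 1/(-12137) = -1/12137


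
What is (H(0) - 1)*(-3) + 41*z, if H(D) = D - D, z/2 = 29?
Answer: 2381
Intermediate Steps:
z = 58 (z = 2*29 = 58)
H(D) = 0
(H(0) - 1)*(-3) + 41*z = (0 - 1)*(-3) + 41*58 = -1*(-3) + 2378 = 3 + 2378 = 2381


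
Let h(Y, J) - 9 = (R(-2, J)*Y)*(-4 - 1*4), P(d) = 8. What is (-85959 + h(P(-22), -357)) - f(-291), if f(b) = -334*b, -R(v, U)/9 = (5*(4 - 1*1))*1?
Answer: -174504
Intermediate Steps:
R(v, U) = -135 (R(v, U) = -9*5*(4 - 1*1) = -9*5*(4 - 1) = -9*5*3 = -135)
h(Y, J) = 9 + 1080*Y (h(Y, J) = 9 + (-135*Y)*(-4 - 1*4) = 9 + (-135*Y)*(-4 - 4) = 9 - 135*Y*(-8) = 9 + 1080*Y)
(-85959 + h(P(-22), -357)) - f(-291) = (-85959 + (9 + 1080*8)) - (-334)*(-291) = (-85959 + (9 + 8640)) - 1*97194 = (-85959 + 8649) - 97194 = -77310 - 97194 = -174504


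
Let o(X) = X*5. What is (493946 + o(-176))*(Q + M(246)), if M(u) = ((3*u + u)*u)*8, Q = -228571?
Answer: 842127637106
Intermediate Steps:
o(X) = 5*X
M(u) = 32*u² (M(u) = ((4*u)*u)*8 = (4*u²)*8 = 32*u²)
(493946 + o(-176))*(Q + M(246)) = (493946 + 5*(-176))*(-228571 + 32*246²) = (493946 - 880)*(-228571 + 32*60516) = 493066*(-228571 + 1936512) = 493066*1707941 = 842127637106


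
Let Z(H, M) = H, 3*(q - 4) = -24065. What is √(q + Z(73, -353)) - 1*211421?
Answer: -211421 + I*√71502/3 ≈ -2.1142e+5 + 89.133*I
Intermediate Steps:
q = -24053/3 (q = 4 + (⅓)*(-24065) = 4 - 24065/3 = -24053/3 ≈ -8017.7)
√(q + Z(73, -353)) - 1*211421 = √(-24053/3 + 73) - 1*211421 = √(-23834/3) - 211421 = I*√71502/3 - 211421 = -211421 + I*√71502/3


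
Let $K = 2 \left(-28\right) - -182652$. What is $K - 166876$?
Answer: $15720$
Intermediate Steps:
$K = 182596$ ($K = -56 + 182652 = 182596$)
$K - 166876 = 182596 - 166876 = 15720$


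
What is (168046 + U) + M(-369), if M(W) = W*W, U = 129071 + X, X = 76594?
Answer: 509872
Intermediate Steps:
U = 205665 (U = 129071 + 76594 = 205665)
M(W) = W²
(168046 + U) + M(-369) = (168046 + 205665) + (-369)² = 373711 + 136161 = 509872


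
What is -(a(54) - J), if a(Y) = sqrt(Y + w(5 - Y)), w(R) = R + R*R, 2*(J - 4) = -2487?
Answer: -2479/2 - sqrt(2406) ≈ -1288.6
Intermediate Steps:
J = -2479/2 (J = 4 + (1/2)*(-2487) = 4 - 2487/2 = -2479/2 ≈ -1239.5)
w(R) = R + R**2
a(Y) = sqrt(Y + (5 - Y)*(6 - Y)) (a(Y) = sqrt(Y + (5 - Y)*(1 + (5 - Y))) = sqrt(Y + (5 - Y)*(6 - Y)))
-(a(54) - J) = -(sqrt(54 + (-6 + 54)*(-5 + 54)) - 1*(-2479/2)) = -(sqrt(54 + 48*49) + 2479/2) = -(sqrt(54 + 2352) + 2479/2) = -(sqrt(2406) + 2479/2) = -(2479/2 + sqrt(2406)) = -2479/2 - sqrt(2406)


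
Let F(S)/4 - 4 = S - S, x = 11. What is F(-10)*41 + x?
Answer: 667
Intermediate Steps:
F(S) = 16 (F(S) = 16 + 4*(S - S) = 16 + 4*0 = 16 + 0 = 16)
F(-10)*41 + x = 16*41 + 11 = 656 + 11 = 667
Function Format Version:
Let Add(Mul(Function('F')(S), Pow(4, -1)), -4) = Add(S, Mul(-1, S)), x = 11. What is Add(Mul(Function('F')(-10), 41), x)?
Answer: 667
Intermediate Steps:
Function('F')(S) = 16 (Function('F')(S) = Add(16, Mul(4, Add(S, Mul(-1, S)))) = Add(16, Mul(4, 0)) = Add(16, 0) = 16)
Add(Mul(Function('F')(-10), 41), x) = Add(Mul(16, 41), 11) = Add(656, 11) = 667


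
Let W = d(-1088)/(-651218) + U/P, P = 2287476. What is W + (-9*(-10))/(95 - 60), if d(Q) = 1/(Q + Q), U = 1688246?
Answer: 18773186015418763/5672570238284544 ≈ 3.3095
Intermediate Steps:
d(Q) = 1/(2*Q)
W = 598082404465501/810367176897792 (W = ((½)/(-1088))/(-651218) + 1688246/2287476 = ((½)*(-1/1088))*(-1/651218) + 1688246*(1/2287476) = -1/2176*(-1/651218) + 844123/1143738 = 1/1417050368 + 844123/1143738 = 598082404465501/810367176897792 ≈ 0.73804)
W + (-9*(-10))/(95 - 60) = 598082404465501/810367176897792 + (-9*(-10))/(95 - 60) = 598082404465501/810367176897792 + 90/35 = 598082404465501/810367176897792 + 90*(1/35) = 598082404465501/810367176897792 + 18/7 = 18773186015418763/5672570238284544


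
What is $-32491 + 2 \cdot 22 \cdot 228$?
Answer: $-22459$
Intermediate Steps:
$-32491 + 2 \cdot 22 \cdot 228 = -32491 + 44 \cdot 228 = -32491 + 10032 = -22459$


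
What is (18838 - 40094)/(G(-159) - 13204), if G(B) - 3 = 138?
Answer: 21256/13063 ≈ 1.6272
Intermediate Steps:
G(B) = 141 (G(B) = 3 + 138 = 141)
(18838 - 40094)/(G(-159) - 13204) = (18838 - 40094)/(141 - 13204) = -21256/(-13063) = -21256*(-1/13063) = 21256/13063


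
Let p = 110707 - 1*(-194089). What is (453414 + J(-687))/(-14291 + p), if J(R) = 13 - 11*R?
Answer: 460984/290505 ≈ 1.5868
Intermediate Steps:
p = 304796 (p = 110707 + 194089 = 304796)
(453414 + J(-687))/(-14291 + p) = (453414 + (13 - 11*(-687)))/(-14291 + 304796) = (453414 + (13 + 7557))/290505 = (453414 + 7570)*(1/290505) = 460984*(1/290505) = 460984/290505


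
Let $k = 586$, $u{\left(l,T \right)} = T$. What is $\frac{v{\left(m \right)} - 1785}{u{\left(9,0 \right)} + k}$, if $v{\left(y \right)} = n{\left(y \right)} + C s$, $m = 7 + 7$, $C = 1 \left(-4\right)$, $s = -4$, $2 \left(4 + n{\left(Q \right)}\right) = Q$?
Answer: $- \frac{883}{293} \approx -3.0137$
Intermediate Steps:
$n{\left(Q \right)} = -4 + \frac{Q}{2}$
$C = -4$
$m = 14$
$v{\left(y \right)} = 12 + \frac{y}{2}$ ($v{\left(y \right)} = \left(-4 + \frac{y}{2}\right) - -16 = \left(-4 + \frac{y}{2}\right) + 16 = 12 + \frac{y}{2}$)
$\frac{v{\left(m \right)} - 1785}{u{\left(9,0 \right)} + k} = \frac{\left(12 + \frac{1}{2} \cdot 14\right) - 1785}{0 + 586} = \frac{\left(12 + 7\right) - 1785}{586} = \left(19 - 1785\right) \frac{1}{586} = \left(-1766\right) \frac{1}{586} = - \frac{883}{293}$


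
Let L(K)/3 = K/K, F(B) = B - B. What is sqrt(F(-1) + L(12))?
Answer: sqrt(3) ≈ 1.7320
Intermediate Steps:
F(B) = 0
L(K) = 3 (L(K) = 3*(K/K) = 3*1 = 3)
sqrt(F(-1) + L(12)) = sqrt(0 + 3) = sqrt(3)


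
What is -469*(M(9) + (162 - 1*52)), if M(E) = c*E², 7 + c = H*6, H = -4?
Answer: 1126069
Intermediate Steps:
c = -31 (c = -7 - 4*6 = -7 - 24 = -31)
M(E) = -31*E²
-469*(M(9) + (162 - 1*52)) = -469*(-31*9² + (162 - 1*52)) = -469*(-31*81 + (162 - 52)) = -469*(-2511 + 110) = -469*(-2401) = 1126069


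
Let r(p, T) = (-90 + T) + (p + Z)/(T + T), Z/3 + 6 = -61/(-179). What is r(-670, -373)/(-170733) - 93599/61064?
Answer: -1065081984088153/696088700004504 ≈ -1.5301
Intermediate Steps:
Z = -3039/179 (Z = -18 + 3*(-61/(-179)) = -18 + 3*(-61*(-1/179)) = -18 + 3*(61/179) = -18 + 183/179 = -3039/179 ≈ -16.978)
r(p, T) = -90 + T + (-3039/179 + p)/(2*T) (r(p, T) = (-90 + T) + (p - 3039/179)/(T + T) = (-90 + T) + (-3039/179 + p)/((2*T)) = (-90 + T) + (-3039/179 + p)*(1/(2*T)) = (-90 + T) + (-3039/179 + p)/(2*T) = -90 + T + (-3039/179 + p)/(2*T))
r(-670, -373)/(-170733) - 93599/61064 = ((-3039/358 + (1/2)*(-670) - 373*(-90 - 373))/(-373))/(-170733) - 93599/61064 = -(-3039/358 - 335 - 373*(-463))/373*(-1/170733) - 93599*1/61064 = -(-3039/358 - 335 + 172699)/373*(-1/170733) - 93599/61064 = -1/373*61703273/358*(-1/170733) - 93599/61064 = -61703273/133534*(-1/170733) - 93599/61064 = 61703273/22798660422 - 93599/61064 = -1065081984088153/696088700004504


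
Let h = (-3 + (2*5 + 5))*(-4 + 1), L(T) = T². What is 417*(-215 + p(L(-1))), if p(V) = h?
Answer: -104667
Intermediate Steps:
h = -36 (h = (-3 + (10 + 5))*(-3) = (-3 + 15)*(-3) = 12*(-3) = -36)
p(V) = -36
417*(-215 + p(L(-1))) = 417*(-215 - 36) = 417*(-251) = -104667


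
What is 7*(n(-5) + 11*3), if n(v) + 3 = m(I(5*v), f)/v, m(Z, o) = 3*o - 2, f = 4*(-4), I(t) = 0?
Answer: 280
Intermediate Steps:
f = -16
m(Z, o) = -2 + 3*o
n(v) = -3 - 50/v (n(v) = -3 + (-2 + 3*(-16))/v = -3 + (-2 - 48)/v = -3 - 50/v)
7*(n(-5) + 11*3) = 7*((-3 - 50/(-5)) + 11*3) = 7*((-3 - 50*(-⅕)) + 33) = 7*((-3 + 10) + 33) = 7*(7 + 33) = 7*40 = 280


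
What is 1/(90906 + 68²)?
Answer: 1/95530 ≈ 1.0468e-5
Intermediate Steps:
1/(90906 + 68²) = 1/(90906 + 4624) = 1/95530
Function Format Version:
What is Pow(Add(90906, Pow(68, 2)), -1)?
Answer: Rational(1, 95530) ≈ 1.0468e-5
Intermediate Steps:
Pow(Add(90906, Pow(68, 2)), -1) = Pow(Add(90906, 4624), -1) = Pow(95530, -1) = Rational(1, 95530)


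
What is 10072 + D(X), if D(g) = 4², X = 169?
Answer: 10088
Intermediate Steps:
D(g) = 16
10072 + D(X) = 10072 + 16 = 10088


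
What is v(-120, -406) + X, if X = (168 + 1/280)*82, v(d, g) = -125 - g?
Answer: 1968021/140 ≈ 14057.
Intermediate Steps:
X = 1928681/140 (X = (168 + 1/280)*82 = (47041/280)*82 = 1928681/140 ≈ 13776.)
v(-120, -406) + X = (-125 - 1*(-406)) + 1928681/140 = (-125 + 406) + 1928681/140 = 281 + 1928681/140 = 1968021/140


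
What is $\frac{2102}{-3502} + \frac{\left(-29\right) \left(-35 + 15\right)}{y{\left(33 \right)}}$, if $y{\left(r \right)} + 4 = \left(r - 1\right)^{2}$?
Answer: $- \frac{166}{5253} \approx -0.031601$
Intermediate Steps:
$y{\left(r \right)} = -4 + \left(-1 + r\right)^{2}$ ($y{\left(r \right)} = -4 + \left(r - 1\right)^{2} = -4 + \left(-1 + r\right)^{2}$)
$\frac{2102}{-3502} + \frac{\left(-29\right) \left(-35 + 15\right)}{y{\left(33 \right)}} = \frac{2102}{-3502} + \frac{\left(-29\right) \left(-35 + 15\right)}{-4 + \left(-1 + 33\right)^{2}} = 2102 \left(- \frac{1}{3502}\right) + \frac{\left(-29\right) \left(-20\right)}{-4 + 32^{2}} = - \frac{1051}{1751} + \frac{580}{-4 + 1024} = - \frac{1051}{1751} + \frac{580}{1020} = - \frac{1051}{1751} + 580 \cdot \frac{1}{1020} = - \frac{1051}{1751} + \frac{29}{51} = - \frac{166}{5253}$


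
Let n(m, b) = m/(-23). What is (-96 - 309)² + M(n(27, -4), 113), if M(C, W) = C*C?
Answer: 86769954/529 ≈ 1.6403e+5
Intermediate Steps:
n(m, b) = -m/23 (n(m, b) = m*(-1/23) = -m/23)
M(C, W) = C²
(-96 - 309)² + M(n(27, -4), 113) = (-96 - 309)² + (-1/23*27)² = (-405)² + (-27/23)² = 164025 + 729/529 = 86769954/529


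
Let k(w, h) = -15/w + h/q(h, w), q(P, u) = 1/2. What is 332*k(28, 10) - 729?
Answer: 40132/7 ≈ 5733.1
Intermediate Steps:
q(P, u) = 1/2
k(w, h) = -15/w + 2*h (k(w, h) = -15/w + h/(1/2) = -15/w + h*2 = -15/w + 2*h)
332*k(28, 10) - 729 = 332*(-15/28 + 2*10) - 729 = 332*(-15*1/28 + 20) - 729 = 332*(-15/28 + 20) - 729 = 332*(545/28) - 729 = 45235/7 - 729 = 40132/7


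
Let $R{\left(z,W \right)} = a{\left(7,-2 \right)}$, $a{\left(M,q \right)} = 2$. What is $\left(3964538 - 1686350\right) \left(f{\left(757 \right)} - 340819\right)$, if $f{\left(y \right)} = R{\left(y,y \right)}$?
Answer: $-776445199596$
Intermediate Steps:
$R{\left(z,W \right)} = 2$
$f{\left(y \right)} = 2$
$\left(3964538 - 1686350\right) \left(f{\left(757 \right)} - 340819\right) = \left(3964538 - 1686350\right) \left(2 - 340819\right) = 2278188 \left(-340817\right) = -776445199596$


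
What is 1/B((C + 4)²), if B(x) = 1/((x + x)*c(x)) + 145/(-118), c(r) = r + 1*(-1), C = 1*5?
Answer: -764640/939541 ≈ -0.81384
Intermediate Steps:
C = 5
c(r) = -1 + r (c(r) = r - 1 = -1 + r)
B(x) = -145/118 + 1/(2*x*(-1 + x)) (B(x) = 1/((x + x)*(-1 + x)) + 145/(-118) = 1/(((2*x))*(-1 + x)) + 145*(-1/118) = (1/(2*x))/(-1 + x) - 145/118 = 1/(2*x*(-1 + x)) - 145/118 = -145/118 + 1/(2*x*(-1 + x)))
1/B((C + 4)²) = 1/((59 - 145*(5 + 4)²*(-1 + (5 + 4)²))/(118*((5 + 4)²)*(-1 + (5 + 4)²))) = 1/((59 - 145*9²*(-1 + 9²))/(118*(9²)*(-1 + 9²))) = 1/((1/118)*(59 - 145*81*(-1 + 81))/(81*(-1 + 81))) = 1/((1/118)*(1/81)*(59 - 145*81*80)/80) = 1/((1/118)*(1/81)*(1/80)*(59 - 939600)) = 1/((1/118)*(1/81)*(1/80)*(-939541)) = 1/(-939541/764640) = -764640/939541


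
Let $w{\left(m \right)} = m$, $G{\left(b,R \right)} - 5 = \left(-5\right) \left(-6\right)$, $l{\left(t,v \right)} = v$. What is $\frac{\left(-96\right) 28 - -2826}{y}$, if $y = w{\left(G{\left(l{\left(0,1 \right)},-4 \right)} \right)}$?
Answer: $\frac{138}{35} \approx 3.9429$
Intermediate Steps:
$G{\left(b,R \right)} = 35$ ($G{\left(b,R \right)} = 5 - -30 = 5 + 30 = 35$)
$y = 35$
$\frac{\left(-96\right) 28 - -2826}{y} = \frac{\left(-96\right) 28 - -2826}{35} = \left(-2688 + 2826\right) \frac{1}{35} = 138 \cdot \frac{1}{35} = \frac{138}{35}$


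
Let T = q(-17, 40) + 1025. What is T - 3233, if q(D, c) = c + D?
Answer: -2185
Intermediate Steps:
q(D, c) = D + c
T = 1048 (T = (-17 + 40) + 1025 = 23 + 1025 = 1048)
T - 3233 = 1048 - 3233 = -2185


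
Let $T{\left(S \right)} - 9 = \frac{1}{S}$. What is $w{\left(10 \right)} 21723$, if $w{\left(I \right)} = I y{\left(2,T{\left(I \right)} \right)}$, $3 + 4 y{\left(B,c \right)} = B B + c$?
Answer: $\frac{2194023}{4} \approx 5.4851 \cdot 10^{5}$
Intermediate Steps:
$T{\left(S \right)} = 9 + \frac{1}{S}$
$y{\left(B,c \right)} = - \frac{3}{4} + \frac{c}{4} + \frac{B^{2}}{4}$ ($y{\left(B,c \right)} = - \frac{3}{4} + \frac{B B + c}{4} = - \frac{3}{4} + \frac{B^{2} + c}{4} = - \frac{3}{4} + \frac{c + B^{2}}{4} = - \frac{3}{4} + \left(\frac{c}{4} + \frac{B^{2}}{4}\right) = - \frac{3}{4} + \frac{c}{4} + \frac{B^{2}}{4}$)
$w{\left(I \right)} = I \left(\frac{5}{2} + \frac{1}{4 I}\right)$ ($w{\left(I \right)} = I \left(- \frac{3}{4} + \frac{9 + \frac{1}{I}}{4} + \frac{2^{2}}{4}\right) = I \left(- \frac{3}{4} + \left(\frac{9}{4} + \frac{1}{4 I}\right) + \frac{1}{4} \cdot 4\right) = I \left(- \frac{3}{4} + \left(\frac{9}{4} + \frac{1}{4 I}\right) + 1\right) = I \left(\frac{5}{2} + \frac{1}{4 I}\right)$)
$w{\left(10 \right)} 21723 = \left(\frac{1}{4} + \frac{5}{2} \cdot 10\right) 21723 = \left(\frac{1}{4} + 25\right) 21723 = \frac{101}{4} \cdot 21723 = \frac{2194023}{4}$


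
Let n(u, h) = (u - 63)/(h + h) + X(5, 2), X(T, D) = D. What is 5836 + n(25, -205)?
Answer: 1196809/205 ≈ 5838.1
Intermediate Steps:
n(u, h) = 2 + (-63 + u)/(2*h) (n(u, h) = (u - 63)/(h + h) + 2 = (-63 + u)/((2*h)) + 2 = (-63 + u)*(1/(2*h)) + 2 = (-63 + u)/(2*h) + 2 = 2 + (-63 + u)/(2*h))
5836 + n(25, -205) = 5836 + (½)*(-63 + 25 + 4*(-205))/(-205) = 5836 + (½)*(-1/205)*(-63 + 25 - 820) = 5836 + (½)*(-1/205)*(-858) = 5836 + 429/205 = 1196809/205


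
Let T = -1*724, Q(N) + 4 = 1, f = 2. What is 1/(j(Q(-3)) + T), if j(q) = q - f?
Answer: -1/729 ≈ -0.0013717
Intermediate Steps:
Q(N) = -3 (Q(N) = -4 + 1 = -3)
T = -724
j(q) = -2 + q (j(q) = q - 1*2 = q - 2 = -2 + q)
1/(j(Q(-3)) + T) = 1/((-2 - 3) - 724) = 1/(-5 - 724) = 1/(-729) = -1/729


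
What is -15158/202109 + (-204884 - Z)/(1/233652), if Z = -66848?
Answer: -6518497779593606/202109 ≈ -3.2252e+10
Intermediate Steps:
-15158/202109 + (-204884 - Z)/(1/233652) = -15158/202109 + (-204884 - 1*(-66848))/(1/233652) = -15158*1/202109 + (-204884 + 66848)/(1/233652) = -15158/202109 - 138036*233652 = -15158/202109 - 32252387472 = -6518497779593606/202109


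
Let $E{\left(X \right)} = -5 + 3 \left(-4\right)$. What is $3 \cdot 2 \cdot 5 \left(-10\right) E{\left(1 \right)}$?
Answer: $5100$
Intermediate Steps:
$E{\left(X \right)} = -17$ ($E{\left(X \right)} = -5 - 12 = -17$)
$3 \cdot 2 \cdot 5 \left(-10\right) E{\left(1 \right)} = 3 \cdot 2 \cdot 5 \left(-10\right) \left(-17\right) = 6 \cdot 5 \left(-10\right) \left(-17\right) = 30 \left(-10\right) \left(-17\right) = \left(-300\right) \left(-17\right) = 5100$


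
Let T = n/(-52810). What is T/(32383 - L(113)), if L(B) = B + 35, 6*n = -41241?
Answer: 13747/3404660700 ≈ 4.0377e-6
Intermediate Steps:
n = -13747/2 (n = (⅙)*(-41241) = -13747/2 ≈ -6873.5)
L(B) = 35 + B
T = 13747/105620 (T = -13747/2/(-52810) = -13747/2*(-1/52810) = 13747/105620 ≈ 0.13016)
T/(32383 - L(113)) = 13747/(105620*(32383 - (35 + 113))) = 13747/(105620*(32383 - 1*148)) = 13747/(105620*(32383 - 148)) = (13747/105620)/32235 = (13747/105620)*(1/32235) = 13747/3404660700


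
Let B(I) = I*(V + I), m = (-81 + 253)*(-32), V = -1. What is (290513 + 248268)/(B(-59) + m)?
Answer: -538781/1964 ≈ -274.33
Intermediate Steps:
m = -5504 (m = 172*(-32) = -5504)
B(I) = I*(-1 + I)
(290513 + 248268)/(B(-59) + m) = (290513 + 248268)/(-59*(-1 - 59) - 5504) = 538781/(-59*(-60) - 5504) = 538781/(3540 - 5504) = 538781/(-1964) = 538781*(-1/1964) = -538781/1964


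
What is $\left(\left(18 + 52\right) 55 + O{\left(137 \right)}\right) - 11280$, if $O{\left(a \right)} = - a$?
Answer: $-7567$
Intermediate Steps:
$\left(\left(18 + 52\right) 55 + O{\left(137 \right)}\right) - 11280 = \left(\left(18 + 52\right) 55 - 137\right) - 11280 = \left(70 \cdot 55 - 137\right) - 11280 = \left(3850 - 137\right) - 11280 = 3713 - 11280 = -7567$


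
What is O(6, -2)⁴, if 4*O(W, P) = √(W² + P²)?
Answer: 25/4 ≈ 6.2500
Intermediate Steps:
O(W, P) = √(P² + W²)/4 (O(W, P) = √(W² + P²)/4 = √(P² + W²)/4)
O(6, -2)⁴ = (√((-2)² + 6²)/4)⁴ = (√(4 + 36)/4)⁴ = (√40/4)⁴ = ((2*√10)/4)⁴ = (√10/2)⁴ = 25/4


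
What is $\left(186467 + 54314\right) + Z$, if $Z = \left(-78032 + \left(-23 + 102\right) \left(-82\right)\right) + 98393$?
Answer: $254664$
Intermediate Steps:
$Z = 13883$ ($Z = \left(-78032 + 79 \left(-82\right)\right) + 98393 = \left(-78032 - 6478\right) + 98393 = -84510 + 98393 = 13883$)
$\left(186467 + 54314\right) + Z = \left(186467 + 54314\right) + 13883 = 240781 + 13883 = 254664$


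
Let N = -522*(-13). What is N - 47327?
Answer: -40541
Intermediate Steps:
N = 6786
N - 47327 = 6786 - 47327 = -40541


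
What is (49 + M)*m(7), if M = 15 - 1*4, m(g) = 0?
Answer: 0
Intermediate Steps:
M = 11 (M = 15 - 4 = 11)
(49 + M)*m(7) = (49 + 11)*0 = 60*0 = 0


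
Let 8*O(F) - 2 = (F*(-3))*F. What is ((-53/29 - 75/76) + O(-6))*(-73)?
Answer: 1292319/1102 ≈ 1172.7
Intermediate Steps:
O(F) = ¼ - 3*F²/8 (O(F) = ¼ + ((F*(-3))*F)/8 = ¼ + ((-3*F)*F)/8 = ¼ + (-3*F²)/8 = ¼ - 3*F²/8)
((-53/29 - 75/76) + O(-6))*(-73) = ((-53/29 - 75/76) + (¼ - 3/8*(-6)²))*(-73) = ((-53*1/29 - 75*1/76) + (¼ - 3/8*36))*(-73) = ((-53/29 - 75/76) + (¼ - 27/2))*(-73) = (-6203/2204 - 53/4)*(-73) = -17703/1102*(-73) = 1292319/1102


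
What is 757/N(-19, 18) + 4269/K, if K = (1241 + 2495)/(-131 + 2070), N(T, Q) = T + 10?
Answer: 71670167/33624 ≈ 2131.5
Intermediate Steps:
N(T, Q) = 10 + T
K = 3736/1939 ≈ 1.9268
757/N(-19, 18) + 4269/K = 757/(10 - 19) + 4269/(3736/1939) = 757/(-9) + 4269*(1939/3736) = 757*(-1/9) + 8277591/3736 = -757/9 + 8277591/3736 = 71670167/33624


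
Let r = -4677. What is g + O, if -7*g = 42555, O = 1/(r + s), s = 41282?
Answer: -1557725768/256235 ≈ -6079.3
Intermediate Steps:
O = 1/36605 (O = 1/(-4677 + 41282) = 1/36605 ≈ 2.7319e-5)
g = -42555/7 (g = -1/7*42555 = -42555/7 ≈ -6079.3)
g + O = -42555/7 + 1/36605 = -1557725768/256235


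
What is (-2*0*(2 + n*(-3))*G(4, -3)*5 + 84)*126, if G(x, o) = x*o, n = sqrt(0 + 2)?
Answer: 10584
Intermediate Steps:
n = sqrt(2) ≈ 1.4142
G(x, o) = o*x
(-2*0*(2 + n*(-3))*G(4, -3)*5 + 84)*126 = (-2*0*(2 + sqrt(2)*(-3))*(-3*4)*5 + 84)*126 = (-2*0*(2 - 3*sqrt(2))*(-12)*5 + 84)*126 = (-0*(-12)*5 + 84)*126 = (-2*0*5 + 84)*126 = (0*5 + 84)*126 = (0 + 84)*126 = 84*126 = 10584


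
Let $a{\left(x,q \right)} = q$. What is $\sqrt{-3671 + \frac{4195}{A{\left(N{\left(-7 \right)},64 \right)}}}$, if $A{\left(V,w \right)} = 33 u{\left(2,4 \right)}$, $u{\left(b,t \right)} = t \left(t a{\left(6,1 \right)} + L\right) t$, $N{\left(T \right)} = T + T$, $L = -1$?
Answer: $\frac{i \sqrt{63917359}}{132} \approx 60.567 i$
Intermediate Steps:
$N{\left(T \right)} = 2 T$
$u{\left(b,t \right)} = t^{2} \left(-1 + t\right)$ ($u{\left(b,t \right)} = t \left(t 1 - 1\right) t = t \left(t - 1\right) t = t \left(-1 + t\right) t = t^{2} \left(-1 + t\right)$)
$A{\left(V,w \right)} = 1584$ ($A{\left(V,w \right)} = 33 \cdot 4^{2} \left(-1 + 4\right) = 33 \cdot 16 \cdot 3 = 33 \cdot 48 = 1584$)
$\sqrt{-3671 + \frac{4195}{A{\left(N{\left(-7 \right)},64 \right)}}} = \sqrt{-3671 + \frac{4195}{1584}} = \sqrt{- \frac{5810669}{1584}} = \frac{i \sqrt{63917359}}{132}$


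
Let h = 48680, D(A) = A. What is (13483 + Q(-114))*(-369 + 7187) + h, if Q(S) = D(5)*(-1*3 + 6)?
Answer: 92078044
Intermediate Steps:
Q(S) = 15 (Q(S) = 5*(-1*3 + 6) = 5*(-3 + 6) = 5*3 = 15)
(13483 + Q(-114))*(-369 + 7187) + h = (13483 + 15)*(-369 + 7187) + 48680 = 13498*6818 + 48680 = 92029364 + 48680 = 92078044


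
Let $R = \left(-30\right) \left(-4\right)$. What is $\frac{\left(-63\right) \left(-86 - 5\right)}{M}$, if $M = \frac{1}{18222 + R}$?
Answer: $105154686$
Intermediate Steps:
$R = 120$
$M = \frac{1}{18342}$ ($M = \frac{1}{18222 + 120} = \frac{1}{18342} \approx 5.452 \cdot 10^{-5}$)
$\frac{\left(-63\right) \left(-86 - 5\right)}{M} = - 63 \left(-86 - 5\right) \frac{1}{\frac{1}{18342}} = \left(-63\right) \left(-91\right) 18342 = 5733 \cdot 18342 = 105154686$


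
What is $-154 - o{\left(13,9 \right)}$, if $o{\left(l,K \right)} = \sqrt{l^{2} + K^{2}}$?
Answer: $-154 - 5 \sqrt{10} \approx -169.81$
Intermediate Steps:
$o{\left(l,K \right)} = \sqrt{K^{2} + l^{2}}$
$-154 - o{\left(13,9 \right)} = -154 - \sqrt{9^{2} + 13^{2}} = -154 - \sqrt{81 + 169} = -154 - \sqrt{250} = -154 - 5 \sqrt{10}$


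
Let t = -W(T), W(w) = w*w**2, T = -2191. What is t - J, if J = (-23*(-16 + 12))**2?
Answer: 10517845407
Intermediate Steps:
W(w) = w**3
t = 10517853871 (t = -1*(-2191)**3 = -1*(-10517853871) = 10517853871)
J = 8464 (J = (-23*(-4))**2 = 92**2 = 8464)
t - J = 10517853871 - 1*8464 = 10517853871 - 8464 = 10517845407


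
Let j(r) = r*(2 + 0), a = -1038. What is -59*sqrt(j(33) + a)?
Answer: -1062*I*sqrt(3) ≈ -1839.4*I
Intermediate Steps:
j(r) = 2*r (j(r) = r*2 = 2*r)
-59*sqrt(j(33) + a) = -59*sqrt(2*33 - 1038) = -59*sqrt(66 - 1038) = -1062*I*sqrt(3)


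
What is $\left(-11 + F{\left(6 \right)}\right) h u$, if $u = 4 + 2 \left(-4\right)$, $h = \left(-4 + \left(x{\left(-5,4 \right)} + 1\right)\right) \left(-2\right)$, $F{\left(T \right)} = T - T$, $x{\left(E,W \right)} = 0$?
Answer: $264$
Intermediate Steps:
$F{\left(T \right)} = 0$
$h = 6$ ($h = \left(-4 + \left(0 + 1\right)\right) \left(-2\right) = \left(-4 + 1\right) \left(-2\right) = \left(-3\right) \left(-2\right) = 6$)
$u = -4$ ($u = 4 - 8 = -4$)
$\left(-11 + F{\left(6 \right)}\right) h u = \left(-11 + 0\right) 6 \left(-4\right) = \left(-11\right) 6 \left(-4\right) = \left(-66\right) \left(-4\right) = 264$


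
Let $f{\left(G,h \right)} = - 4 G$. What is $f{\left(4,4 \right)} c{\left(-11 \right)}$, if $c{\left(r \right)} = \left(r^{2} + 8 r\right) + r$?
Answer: $-352$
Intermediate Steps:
$c{\left(r \right)} = r^{2} + 9 r$
$f{\left(4,4 \right)} c{\left(-11 \right)} = \left(-4\right) 4 \left(- 11 \left(9 - 11\right)\right) = - 16 \left(\left(-11\right) \left(-2\right)\right) = \left(-16\right) 22 = -352$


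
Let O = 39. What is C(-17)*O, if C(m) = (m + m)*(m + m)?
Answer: 45084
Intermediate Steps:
C(m) = 4*m**2 (C(m) = (2*m)*(2*m) = 4*m**2)
C(-17)*O = (4*(-17)**2)*39 = (4*289)*39 = 1156*39 = 45084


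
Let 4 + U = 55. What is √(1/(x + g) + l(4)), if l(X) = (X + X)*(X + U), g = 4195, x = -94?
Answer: √7400012541/4101 ≈ 20.976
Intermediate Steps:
U = 51 (U = -4 + 55 = 51)
l(X) = 2*X*(51 + X) (l(X) = (X + X)*(X + 51) = (2*X)*(51 + X) = 2*X*(51 + X))
√(1/(x + g) + l(4)) = √(1/(-94 + 4195) + 2*4*(51 + 4)) = √(1/4101 + 2*4*55) = √(1/4101 + 440) = √(1804441/4101) = √7400012541/4101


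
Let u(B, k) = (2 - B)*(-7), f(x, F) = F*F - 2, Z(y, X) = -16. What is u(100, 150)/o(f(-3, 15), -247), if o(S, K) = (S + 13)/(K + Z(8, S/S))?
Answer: -90209/118 ≈ -764.48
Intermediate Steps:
f(x, F) = -2 + F**2 (f(x, F) = F**2 - 2 = -2 + F**2)
o(S, K) = (13 + S)/(-16 + K) (o(S, K) = (S + 13)/(K - 16) = (13 + S)/(-16 + K))
u(B, k) = -14 + 7*B
u(100, 150)/o(f(-3, 15), -247) = (-14 + 7*100)/(((13 + (-2 + 15**2))/(-16 - 247))) = (-14 + 700)/(((13 + (-2 + 225))/(-263))) = 686/((-(13 + 223)/263)) = 686/((-1/263*236)) = 686/(-236/263) = 686*(-263/236) = -90209/118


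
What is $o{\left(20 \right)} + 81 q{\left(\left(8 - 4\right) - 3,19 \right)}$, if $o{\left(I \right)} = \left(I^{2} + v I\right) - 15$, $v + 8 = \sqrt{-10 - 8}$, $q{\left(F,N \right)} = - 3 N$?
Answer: $-4392 + 60 i \sqrt{2} \approx -4392.0 + 84.853 i$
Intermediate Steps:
$v = -8 + 3 i \sqrt{2}$ ($v = -8 + \sqrt{-10 - 8} = -8 + \sqrt{-18} = -8 + 3 i \sqrt{2} \approx -8.0 + 4.2426 i$)
$o{\left(I \right)} = -15 + I^{2} + I \left(-8 + 3 i \sqrt{2}\right)$ ($o{\left(I \right)} = \left(I^{2} + \left(-8 + 3 i \sqrt{2}\right) I\right) - 15 = \left(I^{2} + I \left(-8 + 3 i \sqrt{2}\right)\right) - 15 = -15 + I^{2} + I \left(-8 + 3 i \sqrt{2}\right)$)
$o{\left(20 \right)} + 81 q{\left(\left(8 - 4\right) - 3,19 \right)} = \left(-15 + 20^{2} - 20 \left(8 - 3 i \sqrt{2}\right)\right) + 81 \left(\left(-3\right) 19\right) = \left(-15 + 400 - \left(160 - 60 i \sqrt{2}\right)\right) + 81 \left(-57\right) = \left(225 + 60 i \sqrt{2}\right) - 4617 = -4392 + 60 i \sqrt{2}$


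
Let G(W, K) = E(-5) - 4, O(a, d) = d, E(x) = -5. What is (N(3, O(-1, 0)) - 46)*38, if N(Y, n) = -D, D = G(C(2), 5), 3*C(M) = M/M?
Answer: -1406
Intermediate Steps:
C(M) = 1/3 (C(M) = (M/M)/3 = (1/3)*1 = 1/3)
G(W, K) = -9 (G(W, K) = -5 - 4 = -9)
D = -9
N(Y, n) = 9 (N(Y, n) = -1*(-9) = 9)
(N(3, O(-1, 0)) - 46)*38 = (9 - 46)*38 = -37*38 = -1406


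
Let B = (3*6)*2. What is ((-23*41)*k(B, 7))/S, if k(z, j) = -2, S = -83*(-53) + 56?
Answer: 1886/4455 ≈ 0.42334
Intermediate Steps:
S = 4455 (S = 4399 + 56 = 4455)
B = 36 (B = 18*2 = 36)
((-23*41)*k(B, 7))/S = (-23*41*(-2))/4455 = -943*(-2)*(1/4455) = 1886*(1/4455) = 1886/4455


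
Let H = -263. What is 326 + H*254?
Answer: -66476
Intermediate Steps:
326 + H*254 = 326 - 263*254 = 326 - 66802 = -66476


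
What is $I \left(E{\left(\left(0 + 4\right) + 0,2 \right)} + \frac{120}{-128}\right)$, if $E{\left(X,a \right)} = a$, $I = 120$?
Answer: $\frac{255}{2} \approx 127.5$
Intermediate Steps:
$I \left(E{\left(\left(0 + 4\right) + 0,2 \right)} + \frac{120}{-128}\right) = 120 \left(2 + \frac{120}{-128}\right) = 120 \left(2 + 120 \left(- \frac{1}{128}\right)\right) = 120 \left(2 - \frac{15}{16}\right) = 120 \cdot \frac{17}{16} = \frac{255}{2}$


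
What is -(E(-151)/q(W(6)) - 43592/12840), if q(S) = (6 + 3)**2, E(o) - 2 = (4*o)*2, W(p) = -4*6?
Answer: 88037/4815 ≈ 18.284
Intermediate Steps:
W(p) = -24
E(o) = 2 + 8*o (E(o) = 2 + (4*o)*2 = 2 + 8*o)
q(S) = 81 (q(S) = 9**2 = 81)
-(E(-151)/q(W(6)) - 43592/12840) = -((2 + 8*(-151))/81 - 43592/12840) = -((2 - 1208)*(1/81) - 43592*1/12840) = -(-1206*1/81 - 5449/1605) = -(-134/9 - 5449/1605) = -1*(-88037/4815) = 88037/4815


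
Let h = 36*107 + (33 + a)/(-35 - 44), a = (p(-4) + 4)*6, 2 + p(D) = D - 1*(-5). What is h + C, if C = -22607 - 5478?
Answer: -1914458/79 ≈ -24234.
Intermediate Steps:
p(D) = 3 + D (p(D) = -2 + (D - 1*(-5)) = -2 + (D + 5) = -2 + (5 + D) = 3 + D)
a = 18 (a = ((3 - 4) + 4)*6 = (-1 + 4)*6 = 3*6 = 18)
C = -28085
h = 304257/79 (h = 36*107 + (33 + 18)/(-35 - 44) = 3852 + 51/(-79) = 3852 + 51*(-1/79) = 3852 - 51/79 = 304257/79 ≈ 3851.4)
h + C = 304257/79 - 28085 = -1914458/79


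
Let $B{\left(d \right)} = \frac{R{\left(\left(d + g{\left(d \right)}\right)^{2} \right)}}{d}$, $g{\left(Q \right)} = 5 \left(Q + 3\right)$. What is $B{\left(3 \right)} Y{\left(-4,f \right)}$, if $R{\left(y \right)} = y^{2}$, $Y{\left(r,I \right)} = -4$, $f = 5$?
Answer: $-1581228$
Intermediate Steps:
$g{\left(Q \right)} = 15 + 5 Q$ ($g{\left(Q \right)} = 5 \left(3 + Q\right) = 15 + 5 Q$)
$B{\left(d \right)} = \frac{\left(15 + 6 d\right)^{4}}{d}$ ($B{\left(d \right)} = \frac{\left(\left(d + \left(15 + 5 d\right)\right)^{2}\right)^{2}}{d} = \frac{\left(\left(15 + 6 d\right)^{2}\right)^{2}}{d} = \frac{\left(15 + 6 d\right)^{4}}{d}$)
$B{\left(3 \right)} Y{\left(-4,f \right)} = \frac{81 \left(5 + 2 \cdot 3\right)^{4}}{3} \left(-4\right) = 81 \cdot \frac{1}{3} \left(5 + 6\right)^{4} \left(-4\right) = 81 \cdot \frac{1}{3} \cdot 11^{4} \left(-4\right) = 81 \cdot \frac{1}{3} \cdot 14641 \left(-4\right) = 395307 \left(-4\right) = -1581228$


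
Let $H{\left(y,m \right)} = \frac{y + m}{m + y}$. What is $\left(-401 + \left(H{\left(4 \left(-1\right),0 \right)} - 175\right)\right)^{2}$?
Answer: $330625$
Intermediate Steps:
$H{\left(y,m \right)} = 1$ ($H{\left(y,m \right)} = \frac{m + y}{m + y} = 1$)
$\left(-401 + \left(H{\left(4 \left(-1\right),0 \right)} - 175\right)\right)^{2} = \left(-401 + \left(1 - 175\right)\right)^{2} = \left(-401 - 174\right)^{2} = \left(-575\right)^{2} = 330625$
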